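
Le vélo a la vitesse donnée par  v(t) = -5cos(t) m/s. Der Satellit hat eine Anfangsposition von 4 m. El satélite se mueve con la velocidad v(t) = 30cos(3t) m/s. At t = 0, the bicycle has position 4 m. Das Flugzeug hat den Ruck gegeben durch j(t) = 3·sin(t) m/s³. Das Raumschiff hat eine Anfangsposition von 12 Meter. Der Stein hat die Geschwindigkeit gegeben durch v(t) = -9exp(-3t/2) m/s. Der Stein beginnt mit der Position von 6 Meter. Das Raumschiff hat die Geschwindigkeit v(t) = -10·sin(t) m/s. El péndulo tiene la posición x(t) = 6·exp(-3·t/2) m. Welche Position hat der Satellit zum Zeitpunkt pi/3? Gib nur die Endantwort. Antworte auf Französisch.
La réponse est 4.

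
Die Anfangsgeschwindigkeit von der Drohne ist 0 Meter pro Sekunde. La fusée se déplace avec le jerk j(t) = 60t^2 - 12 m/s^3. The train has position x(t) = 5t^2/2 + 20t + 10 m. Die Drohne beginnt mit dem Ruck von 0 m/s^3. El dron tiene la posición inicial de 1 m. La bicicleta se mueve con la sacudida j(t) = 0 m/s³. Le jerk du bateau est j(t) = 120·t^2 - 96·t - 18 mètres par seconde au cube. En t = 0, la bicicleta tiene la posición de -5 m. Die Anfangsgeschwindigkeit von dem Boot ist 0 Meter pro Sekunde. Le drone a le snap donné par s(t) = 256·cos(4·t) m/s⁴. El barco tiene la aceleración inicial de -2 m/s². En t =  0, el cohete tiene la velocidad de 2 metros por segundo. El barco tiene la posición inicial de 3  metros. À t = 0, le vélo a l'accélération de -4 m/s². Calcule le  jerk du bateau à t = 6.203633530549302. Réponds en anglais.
We have jerk j(t) = 120·t^2 - 96·t - 18. Substituting t = 6.203633530549302: j(6.203633530549302) = 4004.65945882994.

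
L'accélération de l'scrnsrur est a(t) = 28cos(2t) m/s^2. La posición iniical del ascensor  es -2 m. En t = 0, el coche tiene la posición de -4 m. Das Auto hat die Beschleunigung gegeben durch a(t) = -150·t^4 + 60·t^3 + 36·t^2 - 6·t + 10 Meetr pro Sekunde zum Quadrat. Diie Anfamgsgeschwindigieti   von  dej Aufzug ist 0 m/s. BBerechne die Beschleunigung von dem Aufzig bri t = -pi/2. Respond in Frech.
Nous avons l'accélération a(t) = 28·cos(2·t). En substituant t = -pi/2: a(-pi/2) = -28.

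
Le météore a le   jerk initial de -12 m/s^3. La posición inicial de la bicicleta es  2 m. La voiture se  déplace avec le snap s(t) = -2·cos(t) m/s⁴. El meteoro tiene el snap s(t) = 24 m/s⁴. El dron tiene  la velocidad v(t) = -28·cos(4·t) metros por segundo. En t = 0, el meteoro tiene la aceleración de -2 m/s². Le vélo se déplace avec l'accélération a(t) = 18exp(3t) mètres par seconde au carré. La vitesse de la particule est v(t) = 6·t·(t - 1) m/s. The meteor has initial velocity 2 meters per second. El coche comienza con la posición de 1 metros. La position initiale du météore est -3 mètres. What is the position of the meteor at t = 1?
Starting from snap s(t) = 24, we take 4 integrals. The integral of snap is jerk. Using j(0) = -12, we get j(t) = 24·t - 12. Taking ∫j(t)dt and applying a(0) = -2, we find a(t) = 12·t^2 - 12·t - 2. Finding the integral of a(t) and using v(0) = 2: v(t) = 4·t^3 - 6·t^2 - 2·t + 2. The antiderivative of velocity is position. Using x(0) = -3, we get x(t) = t^4 - 2·t^3 - t^2 + 2·t - 3. From the given position equation x(t) = t^4 - 2·t^3 - t^2 + 2·t - 3, we substitute t = 1 to get x = -3.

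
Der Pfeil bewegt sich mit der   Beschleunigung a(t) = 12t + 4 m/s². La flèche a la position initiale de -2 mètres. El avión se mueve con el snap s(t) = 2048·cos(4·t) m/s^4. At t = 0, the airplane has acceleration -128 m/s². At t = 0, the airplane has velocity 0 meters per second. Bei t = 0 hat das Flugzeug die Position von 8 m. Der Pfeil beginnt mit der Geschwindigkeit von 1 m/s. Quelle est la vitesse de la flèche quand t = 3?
Pour résoudre ceci, nous devons prendre 1 primitive de notre équation de l'accélération a(t) = 12·t + 4. La primitive de l'accélération est la vitesse. En utilisant v(0) = 1, nous obtenons v(t) = 6·t^2 + 4·t + 1. De l'équation de la vitesse v(t) = 6·t^2 + 4·t + 1, nous substituons t = 3 pour obtenir v = 67.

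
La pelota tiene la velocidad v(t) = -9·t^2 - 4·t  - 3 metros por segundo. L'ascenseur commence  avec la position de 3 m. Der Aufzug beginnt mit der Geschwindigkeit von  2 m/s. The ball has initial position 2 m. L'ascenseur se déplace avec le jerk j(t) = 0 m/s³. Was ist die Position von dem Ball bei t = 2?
Wir müssen die Stammfunktion unserer Gleichung für die Geschwindigkeit v(t) = -9·t^2 - 4·t - 3 1-mal finden. Die Stammfunktion von der Geschwindigkeit, mit x(0) = 2, ergibt die Position: x(t) = -3·t^3 - 2·t^2 - 3·t + 2. Mit x(t) = -3·t^3 - 2·t^2 - 3·t + 2 und Einsetzen von t = 2, finden wir x = -36.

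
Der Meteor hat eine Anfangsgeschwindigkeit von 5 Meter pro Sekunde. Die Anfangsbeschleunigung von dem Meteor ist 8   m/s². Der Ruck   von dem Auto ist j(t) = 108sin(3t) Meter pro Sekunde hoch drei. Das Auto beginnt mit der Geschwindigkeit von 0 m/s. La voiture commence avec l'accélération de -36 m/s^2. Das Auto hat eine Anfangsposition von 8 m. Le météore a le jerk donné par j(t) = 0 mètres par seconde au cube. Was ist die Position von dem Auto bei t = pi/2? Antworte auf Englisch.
We need to integrate our jerk equation j(t) = 108·sin(3·t) 3 times. Integrating jerk and using the initial condition a(0) = -36, we get a(t) = -36·cos(3·t). The antiderivative of acceleration is velocity. Using v(0) = 0, we get v(t) = -12·sin(3·t). Integrating velocity and using the initial condition x(0) = 8, we get x(t) = 4·cos(3·t) + 4. We have position x(t) = 4·cos(3·t) + 4. Substituting t = pi/2: x(pi/2) = 4.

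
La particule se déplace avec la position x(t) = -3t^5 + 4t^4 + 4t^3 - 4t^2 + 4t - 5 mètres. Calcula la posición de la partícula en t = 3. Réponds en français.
De l'équation de la position x(t) = -3·t^5 + 4·t^4 + 4·t^3 - 4·t^2 + 4·t - 5, nous substituons t = 3 pour obtenir x = -326.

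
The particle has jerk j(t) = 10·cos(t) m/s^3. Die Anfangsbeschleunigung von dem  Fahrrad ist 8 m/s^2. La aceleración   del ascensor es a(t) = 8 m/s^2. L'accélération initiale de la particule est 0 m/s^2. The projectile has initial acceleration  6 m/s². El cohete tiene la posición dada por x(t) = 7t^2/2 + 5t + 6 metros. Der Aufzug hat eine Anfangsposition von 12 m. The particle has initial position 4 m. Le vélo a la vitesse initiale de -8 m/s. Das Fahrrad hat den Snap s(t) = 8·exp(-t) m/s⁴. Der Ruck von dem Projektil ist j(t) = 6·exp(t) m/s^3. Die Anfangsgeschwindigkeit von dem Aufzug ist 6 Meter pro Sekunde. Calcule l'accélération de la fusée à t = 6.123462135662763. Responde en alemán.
Um dies zu lösen, müssen wir 2 Ableitungen unserer Gleichung für die Position x(t) = 7·t^2/2 + 5·t + 6 nehmen. Mit d/dt von x(t) finden wir v(t) = 7·t + 5. Mit d/dt von v(t) finden wir a(t) = 7. Aus der Gleichung für die Beschleunigung a(t) = 7, setzen wir t = 6.123462135662763 ein und erhalten a = 7.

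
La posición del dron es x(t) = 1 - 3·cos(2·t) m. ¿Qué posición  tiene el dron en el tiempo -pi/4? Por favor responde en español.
De la ecuación de la posición x(t) = 1 - 3·cos(2·t), sustituimos t = -pi/4 para obtener x = 1.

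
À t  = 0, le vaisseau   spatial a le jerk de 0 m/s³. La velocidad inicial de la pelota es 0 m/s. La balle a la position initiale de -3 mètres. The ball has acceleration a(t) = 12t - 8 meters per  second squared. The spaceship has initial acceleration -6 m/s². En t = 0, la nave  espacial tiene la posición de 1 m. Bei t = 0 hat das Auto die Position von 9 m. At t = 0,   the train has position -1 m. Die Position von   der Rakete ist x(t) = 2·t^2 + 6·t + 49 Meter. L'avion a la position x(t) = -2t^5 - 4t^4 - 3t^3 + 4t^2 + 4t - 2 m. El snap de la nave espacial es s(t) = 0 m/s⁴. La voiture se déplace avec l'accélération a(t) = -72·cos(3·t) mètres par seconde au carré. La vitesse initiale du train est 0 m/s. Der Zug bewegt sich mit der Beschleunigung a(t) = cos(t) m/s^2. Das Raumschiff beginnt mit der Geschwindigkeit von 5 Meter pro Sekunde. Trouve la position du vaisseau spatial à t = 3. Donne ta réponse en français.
Nous devons trouver la primitive de notre équation du snap s(t) = 0 4 fois. En prenant ∫s(t)dt et en appliquant j(0) = 0, nous trouvons j(t) = 0. La primitive du jerk est l'accélération. En utilisant a(0) = -6, nous obtenons a(t) = -6. En prenant ∫a(t)dt et en appliquant v(0) = 5, nous trouvons v(t) = 5 - 6·t. La primitive de la vitesse est la position. En utilisant x(0) = 1, nous obtenons x(t) = -3·t^2 + 5·t + 1. De l'équation de la position x(t) = -3·t^2 + 5·t + 1, nous substituons t = 3 pour obtenir x = -11.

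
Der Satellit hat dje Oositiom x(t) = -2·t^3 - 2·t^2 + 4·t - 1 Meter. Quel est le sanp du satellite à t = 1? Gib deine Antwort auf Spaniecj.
Debemos derivar nuestra ecuación de la posición x(t) = -2·t^3 - 2·t^2 + 4·t - 1 4 veces. Derivando la posición, obtenemos la velocidad: v(t) = -6·t^2 - 4·t + 4. Tomando d/dt de v(t), encontramos a(t) = -12·t - 4. La derivada de la aceleración da la sacudida: j(t) = -12. Derivando la sacudida, obtenemos el snap: s(t) = 0. Usando s(t) = 0 y sustituyendo t = 1, encontramos s = 0.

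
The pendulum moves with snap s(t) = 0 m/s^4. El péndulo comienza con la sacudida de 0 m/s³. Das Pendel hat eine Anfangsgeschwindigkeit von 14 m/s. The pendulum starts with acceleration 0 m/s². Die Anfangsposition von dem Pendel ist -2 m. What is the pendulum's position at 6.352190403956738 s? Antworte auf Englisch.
We need to integrate our snap equation s(t) = 0 4 times. The antiderivative of snap, with j(0) = 0, gives jerk: j(t) = 0. Finding the antiderivative of j(t) and using a(0) = 0: a(t) = 0. Finding the integral of a(t) and using v(0) = 14: v(t) = 14. Taking ∫v(t)dt and applying x(0) = -2, we find x(t) = 14·t - 2. We have position x(t) = 14·t - 2. Substituting t = 6.352190403956738: x(6.352190403956738) = 86.9306656553943.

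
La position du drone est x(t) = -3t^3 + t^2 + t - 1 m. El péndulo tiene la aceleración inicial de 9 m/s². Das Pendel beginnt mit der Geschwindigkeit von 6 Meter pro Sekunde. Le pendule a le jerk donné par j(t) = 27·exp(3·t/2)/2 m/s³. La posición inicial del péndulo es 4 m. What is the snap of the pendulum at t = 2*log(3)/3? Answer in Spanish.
Partiendo de la sacudida j(t) = 27·exp(3·t/2)/2, tomamos 1 derivada. Tomando d/dt de j(t), encontramos s(t) = 81·exp(3·t/2)/4. De la ecuación del snap s(t) = 81·exp(3·t/2)/4, sustituimos t = 2*log(3)/3 para obtener s = 243/4.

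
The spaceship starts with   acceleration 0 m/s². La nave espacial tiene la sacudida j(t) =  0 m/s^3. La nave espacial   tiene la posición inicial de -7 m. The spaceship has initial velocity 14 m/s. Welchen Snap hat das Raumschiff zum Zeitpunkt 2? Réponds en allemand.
Um dies zu lösen, müssen wir 1 Ableitung unserer Gleichung für den Ruck j(t) = 0 nehmen. Die Ableitung von dem Ruck ergibt den Snap: s(t) = 0. Wir haben den Snap s(t) = 0. Durch Einsetzen von t = 2: s(2) = 0.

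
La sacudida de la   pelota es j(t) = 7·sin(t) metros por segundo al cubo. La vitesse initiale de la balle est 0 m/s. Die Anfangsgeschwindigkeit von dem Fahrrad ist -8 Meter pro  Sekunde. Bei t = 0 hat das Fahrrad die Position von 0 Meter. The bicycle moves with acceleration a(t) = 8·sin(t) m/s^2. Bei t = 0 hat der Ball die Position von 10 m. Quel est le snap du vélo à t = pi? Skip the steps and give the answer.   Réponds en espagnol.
El snap en t = pi es s = 0.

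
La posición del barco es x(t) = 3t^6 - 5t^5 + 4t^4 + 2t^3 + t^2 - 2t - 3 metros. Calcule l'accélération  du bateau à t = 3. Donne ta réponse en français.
Nous devons dériver notre équation de la position x(t) = 3·t^6 - 5·t^5 + 4·t^4 + 2·t^3 + t^2 - 2·t - 3 2 fois. En prenant d/dt de x(t), nous trouvons v(t) = 18·t^5 - 25·t^4 + 16·t^3 + 6·t^2 + 2·t - 2. La dérivée de la vitesse donne l'accélération: a(t) = 90·t^4 - 100·t^3 + 48·t^2 + 12·t + 2. De l'équation de l'accélération a(t) = 90·t^4 - 100·t^3 + 48·t^2 + 12·t + 2, nous substituons t = 3 pour obtenir a = 5060.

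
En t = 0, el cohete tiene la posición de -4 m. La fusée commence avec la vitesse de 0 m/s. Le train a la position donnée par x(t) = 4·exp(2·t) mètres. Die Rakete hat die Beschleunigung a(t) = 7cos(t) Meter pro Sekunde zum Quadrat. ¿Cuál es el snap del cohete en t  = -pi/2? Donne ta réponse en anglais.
Starting from acceleration a(t) = 7·cos(t), we take 2 derivatives. The derivative of acceleration gives jerk: j(t) = -7·sin(t). Differentiating jerk, we get snap: s(t) = -7·cos(t). Using s(t) = -7·cos(t) and substituting t = -pi/2, we find s = 0.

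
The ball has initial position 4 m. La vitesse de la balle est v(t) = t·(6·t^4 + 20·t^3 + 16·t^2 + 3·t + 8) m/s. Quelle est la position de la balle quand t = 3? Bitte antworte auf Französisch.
Nous devons intégrer notre équation de la vitesse v(t) = t·(6·t^4 + 20·t^3 + 16·t^2 + 3·t + 8) 1 fois. En prenant ∫v(t)dt et en appliquant x(0) = 4, nous trouvons x(t) = t^6 + 4·t^5 + 4·t^4 + t^3 + 4·t^2 + 4. Nous avons la position x(t) = t^6 + 4·t^5 + 4·t^4 + t^3 + 4·t^2 + 4. En substituant t = 3: x(3) = 2092.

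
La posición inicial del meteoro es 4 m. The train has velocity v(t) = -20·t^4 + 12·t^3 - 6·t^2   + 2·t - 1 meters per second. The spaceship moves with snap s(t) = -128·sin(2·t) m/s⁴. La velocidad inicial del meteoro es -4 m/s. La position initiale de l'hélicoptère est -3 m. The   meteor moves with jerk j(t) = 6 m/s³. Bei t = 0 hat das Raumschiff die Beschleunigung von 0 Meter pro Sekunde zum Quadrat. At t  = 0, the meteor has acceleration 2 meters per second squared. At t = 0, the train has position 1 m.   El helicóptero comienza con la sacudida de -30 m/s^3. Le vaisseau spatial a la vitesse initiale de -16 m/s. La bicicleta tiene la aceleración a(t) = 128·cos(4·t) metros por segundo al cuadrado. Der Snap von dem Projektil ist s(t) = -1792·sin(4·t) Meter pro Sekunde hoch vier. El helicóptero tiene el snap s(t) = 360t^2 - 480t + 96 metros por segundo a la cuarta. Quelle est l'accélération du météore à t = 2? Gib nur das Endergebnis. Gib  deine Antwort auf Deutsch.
Bei t = 2, a = 14.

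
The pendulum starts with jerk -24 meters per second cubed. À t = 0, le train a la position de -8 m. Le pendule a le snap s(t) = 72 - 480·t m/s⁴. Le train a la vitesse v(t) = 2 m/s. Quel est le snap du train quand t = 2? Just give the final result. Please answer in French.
À t = 2, s = 0.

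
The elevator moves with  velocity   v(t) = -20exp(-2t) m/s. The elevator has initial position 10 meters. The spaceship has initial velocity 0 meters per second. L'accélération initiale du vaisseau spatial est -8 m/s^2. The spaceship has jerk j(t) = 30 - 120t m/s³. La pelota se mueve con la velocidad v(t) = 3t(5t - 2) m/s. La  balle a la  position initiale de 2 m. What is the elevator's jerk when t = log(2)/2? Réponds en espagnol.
Para resolver esto, necesitamos tomar 2 derivadas de nuestra ecuación de la velocidad v(t) = -20·exp(-2·t). La derivada de la velocidad da la aceleración: a(t) = 40·exp(-2·t). Derivando la aceleración, obtenemos la sacudida: j(t) = -80·exp(-2·t). Tenemos la sacudida j(t) = -80·exp(-2·t). Sustituyendo t = log(2)/2: j(log(2)/2) = -40.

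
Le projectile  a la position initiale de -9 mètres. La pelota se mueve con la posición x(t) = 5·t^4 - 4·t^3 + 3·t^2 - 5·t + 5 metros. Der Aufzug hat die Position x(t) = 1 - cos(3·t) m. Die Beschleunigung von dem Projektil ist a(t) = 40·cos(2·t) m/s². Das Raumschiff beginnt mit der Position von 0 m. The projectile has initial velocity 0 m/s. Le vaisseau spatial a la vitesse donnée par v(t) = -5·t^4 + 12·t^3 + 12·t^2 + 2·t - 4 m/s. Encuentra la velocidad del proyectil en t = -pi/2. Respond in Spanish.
Necesitamos integrar nuestra ecuación de la aceleración a(t) = 40·cos(2·t) 1 vez. La antiderivada de la aceleración, con v(0) = 0, da la velocidad: v(t) = 20·sin(2·t). De la ecuación de la velocidad v(t) = 20·sin(2·t), sustituimos t = -pi/2 para obtener v = 0.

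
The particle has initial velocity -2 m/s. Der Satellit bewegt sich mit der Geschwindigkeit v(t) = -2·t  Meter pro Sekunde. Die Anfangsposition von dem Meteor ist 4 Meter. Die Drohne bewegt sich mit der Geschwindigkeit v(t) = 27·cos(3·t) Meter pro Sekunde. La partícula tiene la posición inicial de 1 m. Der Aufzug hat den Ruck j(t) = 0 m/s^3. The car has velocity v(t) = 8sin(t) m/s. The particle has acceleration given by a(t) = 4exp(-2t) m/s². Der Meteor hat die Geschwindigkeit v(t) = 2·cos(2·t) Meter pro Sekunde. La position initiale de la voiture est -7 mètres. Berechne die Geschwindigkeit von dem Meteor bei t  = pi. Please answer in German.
Wir haben die Geschwindigkeit v(t) = 2·cos(2·t). Durch Einsetzen von t = pi: v(pi) = 2.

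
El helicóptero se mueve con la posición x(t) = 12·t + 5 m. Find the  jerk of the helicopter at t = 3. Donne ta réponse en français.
En partant de la position x(t) = 12·t + 5, nous prenons 3 dérivées. En dérivant la position, nous obtenons la vitesse: v(t) = 12. En dérivant la vitesse, nous obtenons l'accélération: a(t) = 0. La dérivée de l'accélération donne le jerk: j(t) = 0. De l'équation du jerk j(t) = 0, nous substituons t = 3 pour obtenir j = 0.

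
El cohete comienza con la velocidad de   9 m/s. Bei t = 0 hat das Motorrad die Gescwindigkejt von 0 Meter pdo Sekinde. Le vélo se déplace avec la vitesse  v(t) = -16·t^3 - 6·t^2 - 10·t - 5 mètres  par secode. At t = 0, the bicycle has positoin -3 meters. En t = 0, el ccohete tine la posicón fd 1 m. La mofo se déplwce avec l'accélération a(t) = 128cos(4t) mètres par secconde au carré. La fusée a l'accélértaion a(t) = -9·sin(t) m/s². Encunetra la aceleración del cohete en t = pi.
Tenemos la aceleración a(t) = -9·sin(t). Sustituyendo t = pi: a(pi) = 0.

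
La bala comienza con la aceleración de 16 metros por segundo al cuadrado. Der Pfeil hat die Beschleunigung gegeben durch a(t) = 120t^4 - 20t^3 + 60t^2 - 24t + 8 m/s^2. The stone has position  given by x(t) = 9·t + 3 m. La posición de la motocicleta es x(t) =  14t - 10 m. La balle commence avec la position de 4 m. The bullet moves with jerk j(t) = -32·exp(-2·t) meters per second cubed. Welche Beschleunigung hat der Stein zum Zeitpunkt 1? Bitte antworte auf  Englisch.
Starting from position x(t) = 9·t + 3, we take 2 derivatives. Differentiating position, we get velocity: v(t) = 9. Taking d/dt of v(t), we find a(t) = 0. We have acceleration a(t) = 0. Substituting t = 1: a(1) = 0.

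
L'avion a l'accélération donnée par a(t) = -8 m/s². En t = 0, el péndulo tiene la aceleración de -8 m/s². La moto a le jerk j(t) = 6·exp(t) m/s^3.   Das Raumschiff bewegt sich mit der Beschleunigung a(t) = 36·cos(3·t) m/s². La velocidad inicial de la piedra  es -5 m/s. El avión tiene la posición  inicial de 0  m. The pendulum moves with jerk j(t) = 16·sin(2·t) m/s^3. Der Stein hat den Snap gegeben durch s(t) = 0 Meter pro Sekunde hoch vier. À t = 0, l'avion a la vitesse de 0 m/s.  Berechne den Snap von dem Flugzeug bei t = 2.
Ausgehend von der Beschleunigung a(t) = -8, nehmen wir 2 Ableitungen. Mit d/dt von a(t) finden wir j(t) = 0. Mit d/dt von j(t) finden wir s(t) = 0. Wir haben den Snap s(t) = 0. Durch Einsetzen von t = 2: s(2) = 0.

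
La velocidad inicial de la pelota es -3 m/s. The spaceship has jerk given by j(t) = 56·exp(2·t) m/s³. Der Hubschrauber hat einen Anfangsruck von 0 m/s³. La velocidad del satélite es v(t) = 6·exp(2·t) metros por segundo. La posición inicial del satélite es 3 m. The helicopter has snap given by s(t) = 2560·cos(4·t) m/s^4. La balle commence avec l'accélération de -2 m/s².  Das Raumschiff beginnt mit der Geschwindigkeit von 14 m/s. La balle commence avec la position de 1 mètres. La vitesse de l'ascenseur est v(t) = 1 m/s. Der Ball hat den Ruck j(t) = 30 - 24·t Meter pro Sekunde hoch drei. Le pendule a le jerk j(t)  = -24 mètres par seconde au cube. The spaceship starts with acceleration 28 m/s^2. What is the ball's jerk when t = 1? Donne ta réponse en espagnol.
Usando j(t) = 30 - 24·t y sustituyendo t = 1, encontramos j = 6.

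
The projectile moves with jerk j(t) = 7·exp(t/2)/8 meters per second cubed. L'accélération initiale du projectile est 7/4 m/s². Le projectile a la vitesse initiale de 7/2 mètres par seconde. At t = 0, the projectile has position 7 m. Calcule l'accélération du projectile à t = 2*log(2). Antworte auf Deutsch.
Wir müssen das Integral unserer Gleichung für den Ruck j(t) = 7·exp(t/2)/8 1-mal finden. Durch Integration von dem Ruck und Verwendung der Anfangsbedingung a(0) = 7/4, erhalten wir a(t) = 7·exp(t/2)/4. Wir haben die Beschleunigung a(t) = 7·exp(t/2)/4. Durch Einsetzen von t = 2*log(2): a(2*log(2)) = 7/2.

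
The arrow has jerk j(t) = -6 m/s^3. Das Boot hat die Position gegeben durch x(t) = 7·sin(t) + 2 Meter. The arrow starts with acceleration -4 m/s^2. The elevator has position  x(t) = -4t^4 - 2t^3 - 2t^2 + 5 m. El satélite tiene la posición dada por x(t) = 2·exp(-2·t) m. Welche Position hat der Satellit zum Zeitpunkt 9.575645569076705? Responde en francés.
En utilisant x(t) = 2·exp(-2·t) et en substituant t = 9.575645569076705, nous trouvons x = 9.63229850788085E-9.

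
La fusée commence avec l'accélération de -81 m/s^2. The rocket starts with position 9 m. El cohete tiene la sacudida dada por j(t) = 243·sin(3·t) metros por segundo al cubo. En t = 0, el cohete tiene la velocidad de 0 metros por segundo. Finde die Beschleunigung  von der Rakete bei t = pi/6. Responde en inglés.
We must find the integral of our jerk equation j(t) = 243·sin(3·t) 1 time. Finding the integral of j(t) and using a(0) = -81: a(t) = -81·cos(3·t). Using a(t) = -81·cos(3·t) and substituting t = pi/6, we find a = 0.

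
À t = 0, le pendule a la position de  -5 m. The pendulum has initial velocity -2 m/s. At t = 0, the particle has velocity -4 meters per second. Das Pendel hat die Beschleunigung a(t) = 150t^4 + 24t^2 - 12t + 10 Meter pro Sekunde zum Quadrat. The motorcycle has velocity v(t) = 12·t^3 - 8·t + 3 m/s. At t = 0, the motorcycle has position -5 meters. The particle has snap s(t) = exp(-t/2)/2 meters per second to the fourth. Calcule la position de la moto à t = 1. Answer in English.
To solve this, we need to take 1 antiderivative of our velocity equation v(t) = 12·t^3 - 8·t + 3. Integrating velocity and using the initial condition x(0) = -5, we get x(t) = 3·t^4 - 4·t^2 + 3·t - 5. From the given position equation x(t) = 3·t^4 - 4·t^2 + 3·t - 5, we substitute t = 1 to get x = -3.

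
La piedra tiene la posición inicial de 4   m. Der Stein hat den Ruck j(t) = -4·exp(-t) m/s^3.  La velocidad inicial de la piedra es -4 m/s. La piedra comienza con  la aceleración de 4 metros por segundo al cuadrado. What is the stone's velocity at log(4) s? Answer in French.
Nous devons trouver l'intégrale de notre équation du jerk j(t) = -4·exp(-t) 2 fois. En intégrant le jerk et en utilisant la condition initiale a(0) = 4, nous obtenons a(t) = 4·exp(-t). La primitive de l'accélération, avec v(0) = -4, donne la vitesse: v(t) = -4·exp(-t). De l'équation de la vitesse v(t) = -4·exp(-t), nous substituons t = log(4) pour obtenir v = -1.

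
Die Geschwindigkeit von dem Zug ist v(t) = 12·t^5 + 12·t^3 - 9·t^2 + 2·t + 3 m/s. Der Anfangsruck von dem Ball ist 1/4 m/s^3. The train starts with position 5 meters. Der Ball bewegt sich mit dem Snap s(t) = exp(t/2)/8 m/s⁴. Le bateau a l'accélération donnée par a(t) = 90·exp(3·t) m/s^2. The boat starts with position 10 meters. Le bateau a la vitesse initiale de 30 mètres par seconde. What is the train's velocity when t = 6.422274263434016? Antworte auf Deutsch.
Wir haben die Geschwindigkeit v(t) = 12·t^5 + 12·t^3 - 9·t^2 + 2·t + 3. Durch Einsetzen von t = 6.422274263434016: v(6.422274263434016) = 133930.202640010.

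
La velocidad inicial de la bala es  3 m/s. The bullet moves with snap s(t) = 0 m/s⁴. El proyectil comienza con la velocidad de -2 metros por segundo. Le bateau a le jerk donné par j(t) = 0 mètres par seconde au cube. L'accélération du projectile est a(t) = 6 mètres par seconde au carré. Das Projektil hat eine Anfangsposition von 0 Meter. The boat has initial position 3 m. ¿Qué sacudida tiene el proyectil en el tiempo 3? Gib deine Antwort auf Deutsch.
Um dies zu lösen, müssen wir 1 Ableitung unserer Gleichung für die Beschleunigung a(t) = 6 nehmen. Mit d/dt von a(t) finden wir j(t) = 0. Mit j(t) = 0 und Einsetzen von t = 3, finden wir j = 0.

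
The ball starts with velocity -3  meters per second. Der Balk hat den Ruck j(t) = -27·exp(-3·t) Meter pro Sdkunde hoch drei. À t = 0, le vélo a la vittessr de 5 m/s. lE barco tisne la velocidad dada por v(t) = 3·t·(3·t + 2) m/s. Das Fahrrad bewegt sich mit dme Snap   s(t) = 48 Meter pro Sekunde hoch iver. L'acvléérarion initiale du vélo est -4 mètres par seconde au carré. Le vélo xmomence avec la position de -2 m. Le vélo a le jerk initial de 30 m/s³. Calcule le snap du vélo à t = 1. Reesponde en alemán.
Aus der Gleichung für den Snap s(t) = 48, setzen wir t = 1 ein und erhalten s = 48.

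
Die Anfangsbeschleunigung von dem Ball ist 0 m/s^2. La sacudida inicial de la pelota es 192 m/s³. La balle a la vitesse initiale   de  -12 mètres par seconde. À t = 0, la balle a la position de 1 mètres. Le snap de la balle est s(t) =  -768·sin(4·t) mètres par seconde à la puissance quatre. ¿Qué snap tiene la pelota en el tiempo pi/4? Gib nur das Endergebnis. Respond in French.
La réponse est 0.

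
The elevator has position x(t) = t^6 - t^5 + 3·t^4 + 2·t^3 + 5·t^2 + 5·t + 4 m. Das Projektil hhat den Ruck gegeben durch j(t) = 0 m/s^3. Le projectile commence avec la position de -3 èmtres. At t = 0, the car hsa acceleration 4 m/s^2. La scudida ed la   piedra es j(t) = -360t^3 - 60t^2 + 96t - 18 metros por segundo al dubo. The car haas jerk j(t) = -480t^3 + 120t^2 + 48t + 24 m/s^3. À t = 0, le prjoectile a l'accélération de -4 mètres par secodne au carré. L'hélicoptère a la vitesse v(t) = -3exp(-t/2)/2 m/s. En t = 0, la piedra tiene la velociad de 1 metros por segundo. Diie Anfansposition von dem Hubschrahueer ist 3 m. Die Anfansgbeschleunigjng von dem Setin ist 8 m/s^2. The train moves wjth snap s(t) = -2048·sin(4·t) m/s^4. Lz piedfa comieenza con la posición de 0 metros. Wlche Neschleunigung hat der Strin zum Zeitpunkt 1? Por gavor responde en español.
Necesitamos integrar nuestra ecuación de la sacudida j(t) = -360·t^3 - 60·t^2 + 96·t - 18 1 vez. La integral de la sacudida, con a(0) = 8, da la aceleración: a(t) = -90·t^4 - 20·t^3 + 48·t^2 - 18·t + 8. Tenemos la aceleración a(t) = -90·t^4 - 20·t^3 + 48·t^2 - 18·t + 8. Sustituyendo t = 1: a(1) = -72.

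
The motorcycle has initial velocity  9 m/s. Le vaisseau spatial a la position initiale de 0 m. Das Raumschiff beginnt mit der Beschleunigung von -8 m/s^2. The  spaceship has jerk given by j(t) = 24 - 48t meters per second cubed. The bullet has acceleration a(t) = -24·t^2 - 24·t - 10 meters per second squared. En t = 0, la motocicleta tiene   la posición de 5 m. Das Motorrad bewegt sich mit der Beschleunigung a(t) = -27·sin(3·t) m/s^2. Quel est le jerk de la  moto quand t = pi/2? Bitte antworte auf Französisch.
Pour résoudre ceci, nous devons prendre 1 dérivée de notre équation de l'accélération a(t) = -27·sin(3·t). En dérivant l'accélération, nous obtenons le jerk: j(t) = -81·cos(3·t). En utilisant j(t) = -81·cos(3·t) et en substituant t = pi/2, nous trouvons j = 0.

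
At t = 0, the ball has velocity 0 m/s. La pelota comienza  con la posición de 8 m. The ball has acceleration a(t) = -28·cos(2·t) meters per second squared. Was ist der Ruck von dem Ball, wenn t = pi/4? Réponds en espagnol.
Partiendo de la aceleración a(t) = -28·cos(2·t), tomamos 1 derivada. Derivando la aceleración, obtenemos la sacudida: j(t) = 56·sin(2·t). De la ecuación de la sacudida j(t) = 56·sin(2·t), sustituimos t = pi/4 para obtener j = 56.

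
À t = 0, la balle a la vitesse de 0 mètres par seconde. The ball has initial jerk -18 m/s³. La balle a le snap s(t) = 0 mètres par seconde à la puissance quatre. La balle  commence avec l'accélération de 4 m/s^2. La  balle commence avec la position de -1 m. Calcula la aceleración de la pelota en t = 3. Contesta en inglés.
We must find the antiderivative of our snap equation s(t) = 0 2 times. Taking ∫s(t)dt and applying j(0) = -18, we find j(t) = -18. Finding the antiderivative of j(t) and using a(0) = 4: a(t) = 4 - 18·t. We have acceleration a(t) = 4 - 18·t. Substituting t = 3: a(3) = -50.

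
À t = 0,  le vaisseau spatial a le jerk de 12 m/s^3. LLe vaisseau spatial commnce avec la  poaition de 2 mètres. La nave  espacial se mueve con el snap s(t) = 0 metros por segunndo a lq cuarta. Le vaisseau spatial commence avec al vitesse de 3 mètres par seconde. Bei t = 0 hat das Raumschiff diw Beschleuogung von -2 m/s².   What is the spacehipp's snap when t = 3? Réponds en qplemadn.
Aus der Gleichung für den Snap s(t) = 0, setzen wir t = 3 ein und erhalten s = 0.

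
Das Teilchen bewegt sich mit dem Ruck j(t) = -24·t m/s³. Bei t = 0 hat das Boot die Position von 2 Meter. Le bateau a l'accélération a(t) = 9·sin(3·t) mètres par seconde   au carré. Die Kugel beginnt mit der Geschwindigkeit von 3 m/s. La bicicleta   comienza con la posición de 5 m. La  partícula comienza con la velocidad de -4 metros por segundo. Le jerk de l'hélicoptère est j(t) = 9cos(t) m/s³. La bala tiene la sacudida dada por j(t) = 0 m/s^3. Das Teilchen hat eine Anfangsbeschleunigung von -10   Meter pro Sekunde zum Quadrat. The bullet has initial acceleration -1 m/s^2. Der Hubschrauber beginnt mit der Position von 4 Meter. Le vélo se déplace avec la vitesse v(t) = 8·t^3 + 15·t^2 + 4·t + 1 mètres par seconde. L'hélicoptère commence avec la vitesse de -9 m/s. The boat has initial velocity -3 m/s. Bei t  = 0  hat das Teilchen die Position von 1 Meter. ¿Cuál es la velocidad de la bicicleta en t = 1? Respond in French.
En utilisant v(t) = 8·t^3 + 15·t^2 + 4·t + 1 et en substituant t = 1, nous trouvons v = 28.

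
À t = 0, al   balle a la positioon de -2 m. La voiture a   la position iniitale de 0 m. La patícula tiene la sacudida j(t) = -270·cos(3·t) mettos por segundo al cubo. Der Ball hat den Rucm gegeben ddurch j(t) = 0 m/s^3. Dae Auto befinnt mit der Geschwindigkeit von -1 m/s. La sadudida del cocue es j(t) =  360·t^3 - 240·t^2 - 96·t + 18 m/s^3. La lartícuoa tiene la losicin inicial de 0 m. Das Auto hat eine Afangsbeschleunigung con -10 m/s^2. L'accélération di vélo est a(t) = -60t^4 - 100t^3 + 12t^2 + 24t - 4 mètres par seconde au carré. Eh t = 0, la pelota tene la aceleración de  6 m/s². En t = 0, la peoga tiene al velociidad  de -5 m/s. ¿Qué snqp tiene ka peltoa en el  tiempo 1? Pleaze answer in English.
To solve this, we need to take 1 derivative of our jerk equation j(t) = 0. Taking d/dt of j(t), we find s(t) = 0. Using s(t) = 0 and substituting t = 1, we find s = 0.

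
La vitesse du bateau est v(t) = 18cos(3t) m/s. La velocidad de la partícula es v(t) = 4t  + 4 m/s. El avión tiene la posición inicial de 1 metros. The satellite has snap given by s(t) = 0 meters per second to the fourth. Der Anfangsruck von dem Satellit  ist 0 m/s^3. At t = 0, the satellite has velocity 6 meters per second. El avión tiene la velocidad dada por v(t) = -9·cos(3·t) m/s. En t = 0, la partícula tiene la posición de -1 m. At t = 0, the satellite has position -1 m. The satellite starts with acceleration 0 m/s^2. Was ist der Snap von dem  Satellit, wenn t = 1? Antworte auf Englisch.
Using s(t) = 0 and substituting t = 1, we find s = 0.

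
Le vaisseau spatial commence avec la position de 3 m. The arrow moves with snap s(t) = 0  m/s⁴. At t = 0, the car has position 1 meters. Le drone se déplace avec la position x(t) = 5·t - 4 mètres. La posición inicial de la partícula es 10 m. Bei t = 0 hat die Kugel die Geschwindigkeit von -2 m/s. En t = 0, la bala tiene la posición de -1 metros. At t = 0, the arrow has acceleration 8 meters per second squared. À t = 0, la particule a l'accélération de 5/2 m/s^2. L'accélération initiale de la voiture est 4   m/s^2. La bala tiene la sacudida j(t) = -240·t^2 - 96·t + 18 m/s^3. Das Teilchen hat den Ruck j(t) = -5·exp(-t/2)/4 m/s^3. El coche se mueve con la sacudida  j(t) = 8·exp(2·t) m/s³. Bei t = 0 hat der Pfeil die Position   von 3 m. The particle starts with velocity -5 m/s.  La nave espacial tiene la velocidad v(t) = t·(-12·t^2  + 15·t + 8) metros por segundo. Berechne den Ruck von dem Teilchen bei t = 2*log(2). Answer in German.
Mit j(t) = -5·exp(-t/2)/4 und Einsetzen von t = 2*log(2), finden wir j = -5/8.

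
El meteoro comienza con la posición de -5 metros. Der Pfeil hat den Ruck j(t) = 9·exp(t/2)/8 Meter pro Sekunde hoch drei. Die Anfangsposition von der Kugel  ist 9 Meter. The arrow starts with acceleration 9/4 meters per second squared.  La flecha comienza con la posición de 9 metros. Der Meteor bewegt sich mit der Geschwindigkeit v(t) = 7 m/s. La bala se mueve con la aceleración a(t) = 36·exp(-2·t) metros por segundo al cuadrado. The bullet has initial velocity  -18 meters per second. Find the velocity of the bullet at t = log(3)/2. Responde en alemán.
Ausgehend von der Beschleunigung a(t) = 36·exp(-2·t), nehmen wir 1 Stammfunktion. Durch Integration von der Beschleunigung und Verwendung der Anfangsbedingung v(0) = -18, erhalten wir v(t) = -18·exp(-2·t). Wir haben die Geschwindigkeit v(t) = -18·exp(-2·t). Durch Einsetzen von t = log(3)/2: v(log(3)/2) = -6.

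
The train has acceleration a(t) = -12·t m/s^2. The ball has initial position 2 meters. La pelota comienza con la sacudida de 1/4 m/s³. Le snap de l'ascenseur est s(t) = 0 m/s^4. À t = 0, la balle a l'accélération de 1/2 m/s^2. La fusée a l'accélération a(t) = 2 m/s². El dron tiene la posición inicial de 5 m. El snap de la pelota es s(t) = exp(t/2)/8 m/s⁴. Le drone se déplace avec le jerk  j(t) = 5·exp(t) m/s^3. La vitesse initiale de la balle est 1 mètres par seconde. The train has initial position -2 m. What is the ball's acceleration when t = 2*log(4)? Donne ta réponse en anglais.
To find the answer, we compute 2 antiderivatives of s(t) = exp(t/2)/8. The integral of snap is jerk. Using j(0) = 1/4, we get j(t) = exp(t/2)/4. The antiderivative of jerk, with a(0) = 1/2, gives acceleration: a(t) = exp(t/2)/2. Using a(t) = exp(t/2)/2 and substituting t = 2*log(4), we find a = 2.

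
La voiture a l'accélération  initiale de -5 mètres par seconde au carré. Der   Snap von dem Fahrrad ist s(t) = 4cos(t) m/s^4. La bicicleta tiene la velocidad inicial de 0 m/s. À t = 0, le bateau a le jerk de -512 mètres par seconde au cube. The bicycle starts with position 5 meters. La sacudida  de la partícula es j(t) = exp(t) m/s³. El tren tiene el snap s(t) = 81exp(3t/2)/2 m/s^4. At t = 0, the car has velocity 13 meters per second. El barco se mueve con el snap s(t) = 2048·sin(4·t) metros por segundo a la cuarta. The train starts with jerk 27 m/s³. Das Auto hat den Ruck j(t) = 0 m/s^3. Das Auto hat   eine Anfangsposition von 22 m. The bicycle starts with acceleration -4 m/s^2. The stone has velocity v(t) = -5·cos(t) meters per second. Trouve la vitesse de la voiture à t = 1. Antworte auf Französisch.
Nous devons trouver l'intégrale de notre équation du jerk j(t) = 0 2 fois. En intégrant le jerk et en utilisant la condition initiale a(0) = -5, nous obtenons a(t) = -5. En prenant ∫a(t)dt et en appliquant v(0) = 13, nous trouvons v(t) = 13 - 5·t. Nous avons la vitesse v(t) = 13 - 5·t. En substituant t = 1: v(1) = 8.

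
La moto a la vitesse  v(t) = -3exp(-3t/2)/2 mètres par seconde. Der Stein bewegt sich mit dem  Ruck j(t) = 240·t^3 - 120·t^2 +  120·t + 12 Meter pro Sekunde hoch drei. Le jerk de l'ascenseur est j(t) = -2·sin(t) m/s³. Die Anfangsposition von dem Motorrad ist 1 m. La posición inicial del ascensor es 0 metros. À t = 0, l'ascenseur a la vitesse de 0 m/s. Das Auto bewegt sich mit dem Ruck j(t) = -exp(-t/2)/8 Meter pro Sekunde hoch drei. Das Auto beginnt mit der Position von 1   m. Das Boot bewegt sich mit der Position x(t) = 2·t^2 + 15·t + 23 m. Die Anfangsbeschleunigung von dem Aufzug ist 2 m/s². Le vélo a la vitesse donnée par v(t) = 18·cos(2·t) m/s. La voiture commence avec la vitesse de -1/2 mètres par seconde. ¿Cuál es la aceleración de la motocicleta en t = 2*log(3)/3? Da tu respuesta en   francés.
Pour résoudre ceci, nous devons prendre 1 dérivée de notre équation de la vitesse v(t) = -3·exp(-3·t/2)/2. La dérivée de la vitesse donne l'accélération: a(t) = 9·exp(-3·t/2)/4. De l'équation de l'accélération a(t) = 9·exp(-3·t/2)/4, nous substituons t = 2*log(3)/3 pour obtenir a = 3/4.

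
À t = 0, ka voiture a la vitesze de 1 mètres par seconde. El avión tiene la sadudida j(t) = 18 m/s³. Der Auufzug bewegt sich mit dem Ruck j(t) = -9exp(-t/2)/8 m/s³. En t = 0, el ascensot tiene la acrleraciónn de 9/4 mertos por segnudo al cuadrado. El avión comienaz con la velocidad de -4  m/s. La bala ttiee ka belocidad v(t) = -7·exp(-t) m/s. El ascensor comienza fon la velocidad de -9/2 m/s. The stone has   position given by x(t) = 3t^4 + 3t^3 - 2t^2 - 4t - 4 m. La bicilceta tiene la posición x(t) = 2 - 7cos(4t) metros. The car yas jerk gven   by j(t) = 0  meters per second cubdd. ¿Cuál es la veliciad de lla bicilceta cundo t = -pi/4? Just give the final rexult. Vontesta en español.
La velocidad en t = -pi/4 es v = 0.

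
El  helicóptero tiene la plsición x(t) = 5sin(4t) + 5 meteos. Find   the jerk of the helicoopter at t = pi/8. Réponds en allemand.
Wir müssen unsere Gleichung für die Position x(t) = 5·sin(4·t) + 5 3-mal ableiten. Durch Ableiten von der Position erhalten wir die Geschwindigkeit: v(t) = 20·cos(4·t). Mit d/dt von v(t) finden wir a(t) = -80·sin(4·t). Die Ableitung von der Beschleunigung ergibt den Ruck: j(t) = -320·cos(4·t). Aus der Gleichung für den Ruck j(t) = -320·cos(4·t), setzen wir t = pi/8 ein und erhalten j = 0.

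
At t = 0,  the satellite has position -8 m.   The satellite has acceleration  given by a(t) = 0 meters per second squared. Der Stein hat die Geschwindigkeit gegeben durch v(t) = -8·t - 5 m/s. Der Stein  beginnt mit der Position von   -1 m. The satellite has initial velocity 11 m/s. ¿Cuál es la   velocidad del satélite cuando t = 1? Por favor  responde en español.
Para resolver esto, necesitamos tomar 1 antiderivada de nuestra ecuación de la aceleración a(t) = 0. Integrando la aceleración y usando la condición inicial v(0) = 11, obtenemos v(t) = 11. Tenemos la velocidad v(t) = 11. Sustituyendo t = 1: v(1) = 11.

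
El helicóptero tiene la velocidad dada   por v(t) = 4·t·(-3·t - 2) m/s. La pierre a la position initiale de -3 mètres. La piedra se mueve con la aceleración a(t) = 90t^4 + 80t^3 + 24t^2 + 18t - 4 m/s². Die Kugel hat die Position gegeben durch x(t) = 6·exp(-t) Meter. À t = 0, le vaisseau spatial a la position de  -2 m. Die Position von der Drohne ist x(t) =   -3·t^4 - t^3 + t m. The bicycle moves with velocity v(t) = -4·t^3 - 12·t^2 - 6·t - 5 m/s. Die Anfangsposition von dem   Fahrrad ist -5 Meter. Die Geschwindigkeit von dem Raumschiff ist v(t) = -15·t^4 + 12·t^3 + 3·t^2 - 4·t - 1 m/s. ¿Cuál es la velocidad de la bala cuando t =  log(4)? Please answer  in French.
En partant de la position x(t) = 6·exp(-t), nous prenons 1 dérivée. La dérivée de la position donne la vitesse: v(t) = -6·exp(-t). De l'équation de la vitesse v(t) = -6·exp(-t), nous substituons t = log(4) pour obtenir v = -3/2.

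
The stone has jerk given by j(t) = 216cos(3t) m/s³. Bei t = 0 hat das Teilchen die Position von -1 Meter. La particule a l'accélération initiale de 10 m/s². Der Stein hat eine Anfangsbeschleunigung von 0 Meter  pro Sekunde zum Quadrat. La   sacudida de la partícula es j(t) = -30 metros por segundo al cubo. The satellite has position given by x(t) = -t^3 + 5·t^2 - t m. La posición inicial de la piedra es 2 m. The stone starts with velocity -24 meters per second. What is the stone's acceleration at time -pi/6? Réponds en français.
Nous devons trouver l'intégrale de notre équation du jerk j(t) = 216·cos(3·t) 1 fois. En prenant ∫j(t)dt et en appliquant a(0) = 0, nous trouvons a(t) = 72·sin(3·t). De l'équation de l'accélération a(t) = 72·sin(3·t), nous substituons t = -pi/6 pour obtenir a = -72.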